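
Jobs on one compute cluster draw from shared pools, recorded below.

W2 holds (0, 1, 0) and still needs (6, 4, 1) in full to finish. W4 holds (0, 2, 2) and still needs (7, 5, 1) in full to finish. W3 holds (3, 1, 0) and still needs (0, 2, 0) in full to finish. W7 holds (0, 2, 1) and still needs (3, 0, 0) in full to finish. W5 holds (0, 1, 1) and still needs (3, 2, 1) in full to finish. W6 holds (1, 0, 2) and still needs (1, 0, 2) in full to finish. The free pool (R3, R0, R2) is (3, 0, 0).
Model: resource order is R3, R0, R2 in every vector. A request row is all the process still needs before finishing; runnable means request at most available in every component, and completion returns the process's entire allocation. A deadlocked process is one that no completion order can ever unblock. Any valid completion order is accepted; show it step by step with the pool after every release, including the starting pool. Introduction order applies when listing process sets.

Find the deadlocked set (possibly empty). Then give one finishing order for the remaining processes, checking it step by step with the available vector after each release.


The deadlocked set is empty.
Key observation: W7 leads a chain of completions in which each release enables another process.
One completion order for the rest: W7, W5, W6, W3, W2, W4. Step-by-step check:
  pool = (3, 0, 0)
  W7: need (3, 0, 0) fits (3, 0, 0); releases (0, 2, 1), pool now (3, 2, 1)
  W5: need (3, 2, 1) fits (3, 2, 1); releases (0, 1, 1), pool now (3, 3, 2)
  W6: need (1, 0, 2) fits (3, 3, 2); releases (1, 0, 2), pool now (4, 3, 4)
  W3: need (0, 2, 0) fits (4, 3, 4); releases (3, 1, 0), pool now (7, 4, 4)
  W2: need (6, 4, 1) fits (7, 4, 4); releases (0, 1, 0), pool now (7, 5, 4)
  W4: need (7, 5, 1) fits (7, 5, 4); releases (0, 2, 2), pool now (7, 7, 6)


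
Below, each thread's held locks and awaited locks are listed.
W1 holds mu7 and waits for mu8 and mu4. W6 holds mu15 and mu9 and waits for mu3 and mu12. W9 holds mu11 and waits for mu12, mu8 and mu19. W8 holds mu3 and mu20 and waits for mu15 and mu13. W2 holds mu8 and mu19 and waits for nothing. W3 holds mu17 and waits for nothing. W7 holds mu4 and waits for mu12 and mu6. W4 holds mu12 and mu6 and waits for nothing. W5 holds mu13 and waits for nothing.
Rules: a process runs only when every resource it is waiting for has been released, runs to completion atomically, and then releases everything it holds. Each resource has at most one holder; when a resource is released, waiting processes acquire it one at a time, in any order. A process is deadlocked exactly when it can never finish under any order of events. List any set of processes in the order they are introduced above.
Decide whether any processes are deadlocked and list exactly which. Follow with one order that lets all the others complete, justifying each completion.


Deadlocked set: W6 and W8.
Key observation: nobody on the ring W6 -> W8 -> W6 can start until another member finishes, which never happens; no other process is dragged down with it.
One completion order for the rest: W4, W2, W7, W9, W3, W5, W1.
Step-by-step check:
  W4 waits on nothing -> runs at once and releases mu12 and mu6
  W2 waits on nothing -> runs at once and releases mu8 and mu19
  run W7 (all its waits — mu12 and mu6 — are resolved); releases mu4
  run W9 (all its waits — mu12, mu8 and mu19 — are resolved); releases mu11
  W3 waits on nothing -> runs at once and releases mu17
  W5 waits on nothing -> runs at once and releases mu13
  run W1 (all its waits — mu8 and mu4 — are resolved); releases mu7


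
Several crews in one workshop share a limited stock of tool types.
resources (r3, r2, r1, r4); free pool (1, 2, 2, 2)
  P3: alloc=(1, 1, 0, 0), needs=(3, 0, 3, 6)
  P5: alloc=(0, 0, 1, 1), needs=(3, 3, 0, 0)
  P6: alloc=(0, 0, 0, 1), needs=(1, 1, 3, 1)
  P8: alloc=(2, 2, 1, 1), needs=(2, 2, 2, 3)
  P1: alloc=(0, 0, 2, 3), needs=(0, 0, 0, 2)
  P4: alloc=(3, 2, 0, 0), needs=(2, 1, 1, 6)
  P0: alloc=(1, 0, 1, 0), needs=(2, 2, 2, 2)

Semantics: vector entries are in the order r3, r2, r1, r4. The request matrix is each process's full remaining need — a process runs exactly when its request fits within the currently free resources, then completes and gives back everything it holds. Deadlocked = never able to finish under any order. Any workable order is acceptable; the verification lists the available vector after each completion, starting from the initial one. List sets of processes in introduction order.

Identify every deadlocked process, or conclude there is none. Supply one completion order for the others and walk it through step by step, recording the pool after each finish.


Deadlocked: P3, P5, P8, P4 and P0.
Key observation: after P1, P6 complete, (1, 2, 4, 6) is the best the pool ever gets, yet each leftover process wants more r3.
One completion order for the rest: P1, P6. Check, step by step:
  pool = (1, 2, 2, 2)
  P1: need (0, 0, 0, 2) fits (1, 2, 2, 2); releases (0, 0, 2, 3), pool now (1, 2, 4, 5)
  P6: need (1, 1, 3, 1) fits (1, 2, 4, 5); releases (0, 0, 0, 1), pool now (1, 2, 4, 6)
None of the blocked processes ever fits:
  blocked: P3 wants (3, 0, 3, 6), pool (1, 2, 4, 6) — not enough r3
  blocked: P5 wants (3, 3, 0, 0), pool (1, 2, 4, 6) — not enough r3 and r2
  blocked: P8 wants (2, 2, 2, 3), pool (1, 2, 4, 6) — not enough r3
  blocked: P4 wants (2, 1, 1, 6), pool (1, 2, 4, 6) — not enough r3
  blocked: P0 wants (2, 2, 2, 2), pool (1, 2, 4, 6) — not enough r3


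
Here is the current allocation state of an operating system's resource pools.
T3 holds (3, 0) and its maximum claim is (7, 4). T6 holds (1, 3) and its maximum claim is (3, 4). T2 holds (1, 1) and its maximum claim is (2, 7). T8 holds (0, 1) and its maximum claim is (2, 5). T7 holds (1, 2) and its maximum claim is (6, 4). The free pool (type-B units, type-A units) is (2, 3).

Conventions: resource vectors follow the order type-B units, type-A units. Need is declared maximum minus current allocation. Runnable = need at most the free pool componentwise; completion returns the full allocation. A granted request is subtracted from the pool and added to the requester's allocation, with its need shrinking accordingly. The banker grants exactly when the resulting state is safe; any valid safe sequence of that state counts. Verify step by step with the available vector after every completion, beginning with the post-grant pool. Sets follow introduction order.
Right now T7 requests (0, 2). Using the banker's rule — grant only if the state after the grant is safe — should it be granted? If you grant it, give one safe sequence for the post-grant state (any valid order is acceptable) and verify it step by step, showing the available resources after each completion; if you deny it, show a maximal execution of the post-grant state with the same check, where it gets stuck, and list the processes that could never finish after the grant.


DENY — the pretend-granted state is unsafe.
Key observation: after T6, T8 the pool peaks at (3, 5), and each blocked process is short somewhere: T3 on type-B units; T2 on type-A units; T7 on type-B units.
After a pretend grant, a maximal execution: T6, T8 — then nothing else fits. Step-by-step check:
  pool = (2, 1)
  T6 needs (2, 1) <= (2, 1) -> finishes; pool += (1, 3) = (3, 4)
  T8 needs (2, 4) <= (3, 4) -> finishes; pool += (0, 1) = (3, 5)
  T3 cannot run: need (4, 4) vs free (3, 5) (insufficient type-B units)
  T2 cannot run: need (1, 6) vs free (3, 5) (insufficient type-A units)
  T7 cannot run: need (5, 0) vs free (3, 5) (insufficient type-B units)
Had the request been granted, T3, T2 and T7 could never finish.


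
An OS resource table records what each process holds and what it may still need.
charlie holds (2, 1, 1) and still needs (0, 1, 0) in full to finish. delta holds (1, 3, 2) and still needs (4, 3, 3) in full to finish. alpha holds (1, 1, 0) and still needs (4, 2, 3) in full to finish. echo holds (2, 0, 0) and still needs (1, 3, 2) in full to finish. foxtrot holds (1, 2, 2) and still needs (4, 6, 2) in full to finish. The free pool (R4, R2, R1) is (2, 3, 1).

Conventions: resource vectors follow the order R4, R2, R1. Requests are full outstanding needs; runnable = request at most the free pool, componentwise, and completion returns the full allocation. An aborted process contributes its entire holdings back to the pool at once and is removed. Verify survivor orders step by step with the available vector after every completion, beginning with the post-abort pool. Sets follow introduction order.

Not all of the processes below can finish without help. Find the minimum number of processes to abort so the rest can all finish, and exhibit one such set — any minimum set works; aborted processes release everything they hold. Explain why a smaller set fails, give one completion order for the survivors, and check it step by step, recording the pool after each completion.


Abort foxtrot.
Key observation: delta was stuck for good until foxtrot gave back (1, 2, 2); in the order shown it finishes at step 2.
Minimality: the empty abort set fails — the state is deadlocked as it stands.
The survivors complete as echo, delta, alpha, charlie. Walking it through (starting from the post-abort pool):
  pool = (3, 5, 3)
  echo: need (1, 3, 2) fits (3, 5, 3); releases (2, 0, 0), pool now (5, 5, 3)
  delta: need (4, 3, 3) fits (5, 5, 3); releases (1, 3, 2), pool now (6, 8, 5)
  alpha: need (4, 2, 3) fits (6, 8, 5); releases (1, 1, 0), pool now (7, 9, 5)
  charlie: need (0, 1, 0) fits (7, 9, 5); releases (2, 1, 1), pool now (9, 10, 6)


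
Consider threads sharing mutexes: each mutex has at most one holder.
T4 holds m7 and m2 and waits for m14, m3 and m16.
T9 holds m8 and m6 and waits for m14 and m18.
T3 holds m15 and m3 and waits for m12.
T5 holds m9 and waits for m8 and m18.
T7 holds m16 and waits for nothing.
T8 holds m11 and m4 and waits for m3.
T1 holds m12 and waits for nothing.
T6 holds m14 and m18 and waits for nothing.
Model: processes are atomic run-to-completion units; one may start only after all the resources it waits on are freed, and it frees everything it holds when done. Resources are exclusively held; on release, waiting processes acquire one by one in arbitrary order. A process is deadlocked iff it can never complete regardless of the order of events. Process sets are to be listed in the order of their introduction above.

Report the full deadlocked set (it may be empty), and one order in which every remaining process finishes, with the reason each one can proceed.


Nothing here is deadlocked.
Key observation: all waits point, directly or indirectly, at processes that can finish, so nothing is permanently blocked.
A valid finishing order for the others: T6, T7, T1, T3, T8, T9, T5, T4.
Walking it through:
  T6 waits on nothing -> runs at once and releases m14 and m18
  T7 waits on nothing -> runs at once and releases m16
  T1 waits on nothing -> runs at once and releases m12
  run T3 (all its waits — m12 — are resolved); releases m15 and m3
  run T8 (all its waits — m3 — are resolved); releases m11 and m4
  run T9 (all its waits — m14 and m18 — are resolved); releases m8 and m6
  run T5 (all its waits — m8 and m18 — are resolved); releases m9
  run T4 (all its waits — m14, m3 and m16 — are resolved); releases m7 and m2


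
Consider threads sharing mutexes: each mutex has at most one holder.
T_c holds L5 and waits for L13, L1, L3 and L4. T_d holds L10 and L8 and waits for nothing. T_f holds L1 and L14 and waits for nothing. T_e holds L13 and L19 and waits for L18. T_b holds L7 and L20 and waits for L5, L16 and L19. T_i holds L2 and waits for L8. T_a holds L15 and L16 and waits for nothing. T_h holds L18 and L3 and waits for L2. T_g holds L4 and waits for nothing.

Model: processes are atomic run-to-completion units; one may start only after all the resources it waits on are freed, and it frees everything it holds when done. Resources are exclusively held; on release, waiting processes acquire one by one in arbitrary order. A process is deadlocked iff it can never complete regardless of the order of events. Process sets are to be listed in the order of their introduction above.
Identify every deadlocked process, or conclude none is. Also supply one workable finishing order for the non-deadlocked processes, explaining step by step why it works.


No process is deadlocked.
Key observation: every chain of waits terminates; starting from the processes that wait on nothing, all the rest unlock in turn.
One completion order for the rest: T_g, T_d, T_i, T_f, T_a, T_h, T_e, T_c, T_b.
Check, step by step:
  run T_g (it waits on nothing); releases L4
  run T_d (it waits on nothing); releases L10 and L8
  T_i waits on L8 — all released -> runs and releases L2
  run T_f (it waits on nothing); releases L1 and L14
  run T_a (it waits on nothing); releases L15 and L16
  T_h waits on L2 — all released -> runs and releases L18 and L3
  T_e waits on L18 — all released -> runs and releases L13 and L19
  T_c waits on L13, L1, L3 and L4 — all released -> runs and releases L5
  T_b waits on L5, L16 and L19 — all released -> runs and releases L7 and L20


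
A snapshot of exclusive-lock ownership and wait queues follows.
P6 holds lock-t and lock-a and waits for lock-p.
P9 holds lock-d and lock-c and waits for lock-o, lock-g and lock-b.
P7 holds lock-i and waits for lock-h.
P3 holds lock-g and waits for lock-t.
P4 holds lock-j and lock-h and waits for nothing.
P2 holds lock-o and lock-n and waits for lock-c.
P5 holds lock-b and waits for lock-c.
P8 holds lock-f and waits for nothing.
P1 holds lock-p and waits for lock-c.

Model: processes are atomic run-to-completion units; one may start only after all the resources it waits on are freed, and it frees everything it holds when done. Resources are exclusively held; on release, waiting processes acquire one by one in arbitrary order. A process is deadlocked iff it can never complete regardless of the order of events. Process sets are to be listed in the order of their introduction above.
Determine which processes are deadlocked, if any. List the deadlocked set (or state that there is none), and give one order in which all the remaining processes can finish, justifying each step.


Deadlocked set: P6, P9, P3, P2, P5 and P1.
Key observation: the cycle P6 -> P1 -> P9 -> P3 -> P6 can never break — each member waits on the next; P2 and P5 are caught in further circular waits.
A valid finishing order for the others: P8, P4, P7.
Step-by-step check:
  run P8 (it waits on nothing); releases lock-f
  run P4 (it waits on nothing); releases lock-j and lock-h
  P7 waits on lock-h — all released -> runs and releases lock-i


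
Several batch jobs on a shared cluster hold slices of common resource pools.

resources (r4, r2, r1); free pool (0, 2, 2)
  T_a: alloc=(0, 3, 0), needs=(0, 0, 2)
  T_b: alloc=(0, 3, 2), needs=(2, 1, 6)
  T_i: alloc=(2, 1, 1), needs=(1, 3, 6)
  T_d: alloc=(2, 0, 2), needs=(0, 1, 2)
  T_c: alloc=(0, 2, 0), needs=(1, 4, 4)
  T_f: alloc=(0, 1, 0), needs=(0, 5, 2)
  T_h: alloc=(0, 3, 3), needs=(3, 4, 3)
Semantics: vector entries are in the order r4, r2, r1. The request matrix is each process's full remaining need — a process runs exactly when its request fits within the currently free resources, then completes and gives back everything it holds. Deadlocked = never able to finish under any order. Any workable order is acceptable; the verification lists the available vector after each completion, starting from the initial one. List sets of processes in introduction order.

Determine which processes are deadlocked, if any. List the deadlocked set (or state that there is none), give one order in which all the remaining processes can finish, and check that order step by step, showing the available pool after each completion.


Deadlocked: T_b, T_i and T_h.
Key observation: after T_a, T_d, T_c, T_f the pool peaks at (2, 8, 4), and each blocked process is short somewhere: T_b on r1; T_i on r1; T_h on r4.
The rest can finish in the order T_a, T_d, T_c, T_f. Step-by-step check:
  pool = (0, 2, 2)
  run T_a (needs (0, 0, 2), free (0, 2, 2)); after release of (0, 3, 0) the pool is (0, 5, 2)
  run T_d (needs (0, 1, 2), free (0, 5, 2)); after release of (2, 0, 2) the pool is (2, 5, 4)
  run T_c (needs (1, 4, 4), free (2, 5, 4)); after release of (0, 2, 0) the pool is (2, 7, 4)
  run T_f (needs (0, 5, 2), free (2, 7, 4)); after release of (0, 1, 0) the pool is (2, 8, 4)
None of the blocked processes ever fits:
  T_b cannot run: need (2, 1, 6) vs free (2, 8, 4) (insufficient r1)
  T_i cannot run: need (1, 3, 6) vs free (2, 8, 4) (insufficient r1)
  T_h cannot run: need (3, 4, 3) vs free (2, 8, 4) (insufficient r4)


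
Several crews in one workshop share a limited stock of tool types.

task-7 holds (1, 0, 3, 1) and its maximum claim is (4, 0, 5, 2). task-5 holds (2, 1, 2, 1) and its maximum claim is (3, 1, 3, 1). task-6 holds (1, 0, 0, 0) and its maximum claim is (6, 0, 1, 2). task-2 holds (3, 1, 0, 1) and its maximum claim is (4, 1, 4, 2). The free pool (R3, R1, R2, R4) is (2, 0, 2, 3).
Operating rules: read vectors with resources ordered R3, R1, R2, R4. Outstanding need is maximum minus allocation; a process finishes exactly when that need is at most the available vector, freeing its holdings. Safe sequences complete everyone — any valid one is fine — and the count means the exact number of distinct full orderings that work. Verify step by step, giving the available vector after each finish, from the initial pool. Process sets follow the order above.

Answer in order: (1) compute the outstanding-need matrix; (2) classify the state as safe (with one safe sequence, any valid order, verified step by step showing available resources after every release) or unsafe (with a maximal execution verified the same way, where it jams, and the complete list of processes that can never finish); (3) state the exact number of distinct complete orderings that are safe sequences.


(1) Remaining need (order R3, R1, R2, R4):
  task-7: (3, 0, 2, 1)
  task-5: (1, 0, 1, 0)
  task-6: (5, 0, 1, 2)
  task-2: (1, 0, 4, 1)
(2) SAFE — a valid safe sequence is task-5, task-7, task-2, task-6.
Key observation: nothing binds to the last unit here — the tightest requested-resource margin is 1, first seen at task-5 ((1, 0, 1, 0) against (2, 0, 2, 3)).
Step-by-step check:
  pool = (2, 0, 2, 3)
  run task-5 (needs (1, 0, 1, 0), free (2, 0, 2, 3)); after release of (2, 1, 2, 1) the pool is (4, 1, 4, 4)
  run task-7 (needs (3, 0, 2, 1), free (4, 1, 4, 4)); after release of (1, 0, 3, 1) the pool is (5, 1, 7, 5)
  run task-2 (needs (1, 0, 4, 1), free (5, 1, 7, 5)); after release of (3, 1, 0, 1) the pool is (8, 2, 7, 6)
  run task-6 (needs (5, 0, 1, 2), free (8, 2, 7, 6)); after release of (1, 0, 0, 0) the pool is (9, 2, 7, 6)
(3) Precisely 4 of the possible complete orderings are safe sequences.


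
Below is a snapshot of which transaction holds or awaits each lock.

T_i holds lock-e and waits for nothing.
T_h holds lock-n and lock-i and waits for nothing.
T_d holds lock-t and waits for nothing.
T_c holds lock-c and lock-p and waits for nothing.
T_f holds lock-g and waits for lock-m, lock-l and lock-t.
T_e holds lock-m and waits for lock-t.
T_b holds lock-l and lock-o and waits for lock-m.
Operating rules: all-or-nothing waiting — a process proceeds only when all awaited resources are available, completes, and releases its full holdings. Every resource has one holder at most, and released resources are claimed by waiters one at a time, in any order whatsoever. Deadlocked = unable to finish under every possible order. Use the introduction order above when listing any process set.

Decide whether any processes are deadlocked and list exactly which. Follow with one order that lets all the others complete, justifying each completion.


No process is deadlocked.
Key observation: the waits form no ring: some process can always run, and its releases unblock the others one by one.
One completion order for the rest: T_d, T_e, T_i, T_b, T_c, T_f, T_h.
Check, step by step:
  T_d waits on nothing -> runs at once and releases lock-t
  run T_e (all its waits — lock-t — are resolved); releases lock-m
  T_i waits on nothing -> runs at once and releases lock-e
  run T_b (all its waits — lock-m — are resolved); releases lock-l and lock-o
  T_c waits on nothing -> runs at once and releases lock-c and lock-p
  run T_f (all its waits — lock-m, lock-l and lock-t — are resolved); releases lock-g
  T_h waits on nothing -> runs at once and releases lock-n and lock-i


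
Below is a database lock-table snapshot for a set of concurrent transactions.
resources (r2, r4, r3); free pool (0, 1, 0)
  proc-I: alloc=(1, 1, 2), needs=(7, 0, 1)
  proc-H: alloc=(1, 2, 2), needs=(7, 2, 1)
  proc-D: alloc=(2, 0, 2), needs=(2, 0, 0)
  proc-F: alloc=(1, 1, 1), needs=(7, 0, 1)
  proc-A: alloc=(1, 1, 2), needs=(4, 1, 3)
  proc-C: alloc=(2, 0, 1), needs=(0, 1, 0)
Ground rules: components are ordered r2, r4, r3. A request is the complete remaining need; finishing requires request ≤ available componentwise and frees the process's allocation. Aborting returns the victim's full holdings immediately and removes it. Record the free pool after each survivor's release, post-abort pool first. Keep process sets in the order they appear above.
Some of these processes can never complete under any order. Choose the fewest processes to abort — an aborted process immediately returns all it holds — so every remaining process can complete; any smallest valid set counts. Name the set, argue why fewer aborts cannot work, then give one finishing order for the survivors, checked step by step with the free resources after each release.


Minimum abort set: proc-I and proc-H.
Key observation: proc-F had no path to completion before; after the abort of proc-I and proc-H ((2, 3, 4) returned), step 4 is where it fits.
Minimality, checking each single-abort alternative: proc-I alone leaves proc-H blocked (short on r2); proc-H alone leaves proc-I blocked (short on r2); proc-D alone leaves proc-I blocked (short on r2); proc-F alone leaves proc-I blocked (short on r2); proc-A alone leaves proc-I blocked (short on r2); proc-C alone leaves proc-I blocked (short on r2).
One survivor order: proc-D, proc-C, proc-A, proc-F. Check, step by step (post-abort pool first):
  pool = (2, 4, 4)
  proc-D: need (2, 0, 0) fits (2, 4, 4); releases (2, 0, 2), pool now (4, 4, 6)
  proc-C: need (0, 1, 0) fits (4, 4, 6); releases (2, 0, 1), pool now (6, 4, 7)
  proc-A: need (4, 1, 3) fits (6, 4, 7); releases (1, 1, 2), pool now (7, 5, 9)
  proc-F: need (7, 0, 1) fits (7, 5, 9); releases (1, 1, 1), pool now (8, 6, 10)


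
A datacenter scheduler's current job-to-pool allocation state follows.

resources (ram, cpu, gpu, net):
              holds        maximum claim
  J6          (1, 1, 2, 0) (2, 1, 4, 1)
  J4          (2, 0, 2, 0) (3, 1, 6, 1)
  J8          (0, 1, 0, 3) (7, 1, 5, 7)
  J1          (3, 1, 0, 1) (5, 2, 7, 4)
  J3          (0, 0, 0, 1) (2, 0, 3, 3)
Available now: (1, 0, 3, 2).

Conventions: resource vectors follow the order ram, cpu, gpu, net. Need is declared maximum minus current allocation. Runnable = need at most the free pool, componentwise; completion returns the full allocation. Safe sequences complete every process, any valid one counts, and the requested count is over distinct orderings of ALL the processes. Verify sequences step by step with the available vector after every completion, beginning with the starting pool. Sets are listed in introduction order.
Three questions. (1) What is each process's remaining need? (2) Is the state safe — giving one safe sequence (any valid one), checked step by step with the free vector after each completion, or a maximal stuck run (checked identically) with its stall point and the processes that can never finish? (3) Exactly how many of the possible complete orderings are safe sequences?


(1) Remaining need (order ram, cpu, gpu, net):
  J6: (1, 0, 2, 1)
  J4: (1, 1, 4, 1)
  J8: (7, 0, 5, 4)
  J1: (2, 1, 7, 3)
  J3: (2, 0, 3, 2)
(2) SAFE, for example via the order J6, J3, J4, J1, J8.
Key observation: at J6 the run first touches a limit — (1, 0, 2, 1) against (1, 0, 3, 2), exact on a resource it actually requests.
Step-by-step check:
  pool = (1, 0, 3, 2)
  J6: need (1, 0, 2, 1) fits (1, 0, 3, 2); releases (1, 1, 2, 0), pool now (2, 1, 5, 2)
  J3: need (2, 0, 3, 2) fits (2, 1, 5, 2); releases (0, 0, 0, 1), pool now (2, 1, 5, 3)
  J4: need (1, 1, 4, 1) fits (2, 1, 5, 3); releases (2, 0, 2, 0), pool now (4, 1, 7, 3)
  J1: need (2, 1, 7, 3) fits (4, 1, 7, 3); releases (3, 1, 0, 1), pool now (7, 2, 7, 4)
  J8: need (7, 0, 5, 4) fits (7, 2, 7, 4); releases (0, 1, 0, 3), pool now (7, 3, 7, 7)
(3) Exactly 2 of the possible complete orderings are safe sequences.


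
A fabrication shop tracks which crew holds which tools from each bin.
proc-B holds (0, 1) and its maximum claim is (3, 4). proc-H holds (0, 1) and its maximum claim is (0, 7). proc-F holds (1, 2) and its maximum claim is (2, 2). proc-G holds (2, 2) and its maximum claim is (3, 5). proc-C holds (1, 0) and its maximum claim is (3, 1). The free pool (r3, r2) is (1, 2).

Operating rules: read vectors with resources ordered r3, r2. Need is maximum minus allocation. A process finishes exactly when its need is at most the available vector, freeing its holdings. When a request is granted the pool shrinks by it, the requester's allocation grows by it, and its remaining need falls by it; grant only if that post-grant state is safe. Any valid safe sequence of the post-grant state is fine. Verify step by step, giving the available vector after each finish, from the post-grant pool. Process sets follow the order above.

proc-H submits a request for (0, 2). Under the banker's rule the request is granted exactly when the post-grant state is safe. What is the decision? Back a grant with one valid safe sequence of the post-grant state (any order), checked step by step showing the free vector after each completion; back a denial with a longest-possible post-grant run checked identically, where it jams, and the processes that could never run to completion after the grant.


DENY: after the grant no complete ordering would exist.
Key observation: no order helps: past proc-F, proc-C, the free pool tops out at (3, 2), below what each blocked process needs in r2.
After a pretend grant, a maximal execution: proc-F, proc-C — then nothing else fits. Walking it through:
  pool = (1, 0)
  run proc-F (needs (1, 0), free (1, 0)); after release of (1, 2) the pool is (2, 2)
  run proc-C (needs (2, 1), free (2, 2)); after release of (1, 0) the pool is (3, 2)
  proc-B cannot run: need (3, 3) vs free (3, 2) (insufficient r2)
  proc-H cannot run: need (0, 4) vs free (3, 2) (insufficient r2)
  proc-G cannot run: need (1, 3) vs free (3, 2) (insufficient r2)
Post-grant, the permanently blocked set is proc-B, proc-H and proc-G.


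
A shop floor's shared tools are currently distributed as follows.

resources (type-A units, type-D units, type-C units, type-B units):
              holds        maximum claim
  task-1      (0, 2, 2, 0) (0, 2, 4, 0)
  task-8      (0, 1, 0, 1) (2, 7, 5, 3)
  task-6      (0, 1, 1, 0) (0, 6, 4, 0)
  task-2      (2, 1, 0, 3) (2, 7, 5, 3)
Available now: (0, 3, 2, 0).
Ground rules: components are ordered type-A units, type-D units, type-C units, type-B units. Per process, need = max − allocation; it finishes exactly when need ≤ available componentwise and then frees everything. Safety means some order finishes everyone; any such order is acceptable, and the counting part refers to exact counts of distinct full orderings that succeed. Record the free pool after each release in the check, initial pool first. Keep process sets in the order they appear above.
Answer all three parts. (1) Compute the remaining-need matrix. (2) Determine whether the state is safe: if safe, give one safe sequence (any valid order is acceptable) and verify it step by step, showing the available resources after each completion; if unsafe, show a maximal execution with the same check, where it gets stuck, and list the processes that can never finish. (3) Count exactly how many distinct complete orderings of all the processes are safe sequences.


(1) Outstanding need per process (order type-A units, type-D units, type-C units, type-B units):
  task-1: (0, 0, 2, 0)
  task-8: (2, 6, 5, 2)
  task-6: (0, 5, 3, 0)
  task-2: (0, 6, 5, 0)
(2) The state is SAFE; one workable sequence: task-1, task-6, task-2, task-8.
Key observation: the order's first zero-slack moment is task-1 ((0, 0, 2, 0) needed, (0, 3, 2, 0) free — a requested resource with nothing to spare).
Check, step by step:
  pool = (0, 3, 2, 0)
  task-1: need (0, 0, 2, 0) fits (0, 3, 2, 0); releases (0, 2, 2, 0), pool now (0, 5, 4, 0)
  task-6: need (0, 5, 3, 0) fits (0, 5, 4, 0); releases (0, 1, 1, 0), pool now (0, 6, 5, 0)
  task-2: need (0, 6, 5, 0) fits (0, 6, 5, 0); releases (2, 1, 0, 3), pool now (2, 7, 5, 3)
  task-8: need (2, 6, 5, 2) fits (2, 7, 5, 3); releases (0, 1, 0, 1), pool now (2, 8, 5, 4)
(3) Exactly 1 of the possible complete orderings is a safe sequence.


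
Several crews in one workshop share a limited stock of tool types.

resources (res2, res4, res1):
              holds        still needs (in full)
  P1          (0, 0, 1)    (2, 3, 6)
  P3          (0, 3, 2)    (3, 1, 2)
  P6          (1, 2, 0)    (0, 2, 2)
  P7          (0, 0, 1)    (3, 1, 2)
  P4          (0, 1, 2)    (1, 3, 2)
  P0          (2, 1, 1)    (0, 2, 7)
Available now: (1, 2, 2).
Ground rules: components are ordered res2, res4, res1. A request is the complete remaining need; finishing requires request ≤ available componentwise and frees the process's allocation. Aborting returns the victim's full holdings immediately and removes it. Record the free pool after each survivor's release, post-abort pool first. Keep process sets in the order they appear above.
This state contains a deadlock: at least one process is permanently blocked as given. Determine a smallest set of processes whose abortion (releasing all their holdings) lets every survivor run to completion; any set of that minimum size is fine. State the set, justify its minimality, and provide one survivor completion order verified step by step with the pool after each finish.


Abort P0.
Key observation: P7 had no path to completion before; after the abort of P0 ((2, 1, 1) returned), step 1 is where it fits.
No smaller set exists: with zero aborts the deadlock remains.
One survivor order: P7, P4, P3, P1, P6. Verifying each step (post-abort pool first):
  pool = (3, 3, 3)
  P7: need (3, 1, 2) fits (3, 3, 3); releases (0, 0, 1), pool now (3, 3, 4)
  P4: need (1, 3, 2) fits (3, 3, 4); releases (0, 1, 2), pool now (3, 4, 6)
  P3: need (3, 1, 2) fits (3, 4, 6); releases (0, 3, 2), pool now (3, 7, 8)
  P1: need (2, 3, 6) fits (3, 7, 8); releases (0, 0, 1), pool now (3, 7, 9)
  P6: need (0, 2, 2) fits (3, 7, 9); releases (1, 2, 0), pool now (4, 9, 9)


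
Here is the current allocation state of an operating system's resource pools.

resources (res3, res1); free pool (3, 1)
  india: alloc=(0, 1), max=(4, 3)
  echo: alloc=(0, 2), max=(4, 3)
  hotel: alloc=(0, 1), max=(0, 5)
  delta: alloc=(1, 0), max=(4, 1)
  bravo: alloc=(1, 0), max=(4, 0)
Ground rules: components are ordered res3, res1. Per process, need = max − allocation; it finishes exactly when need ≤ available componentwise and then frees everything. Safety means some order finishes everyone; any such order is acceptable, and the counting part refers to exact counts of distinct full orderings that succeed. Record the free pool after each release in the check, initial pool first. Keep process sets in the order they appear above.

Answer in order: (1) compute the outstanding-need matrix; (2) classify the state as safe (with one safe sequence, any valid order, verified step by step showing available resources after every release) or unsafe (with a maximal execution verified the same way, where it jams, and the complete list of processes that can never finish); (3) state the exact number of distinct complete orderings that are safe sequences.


(1) Outstanding need per process (order res3, res1):
  india: (4, 2)
  echo: (4, 1)
  hotel: (0, 4)
  delta: (3, 1)
  bravo: (3, 0)
(2) The state is SAFE; one workable sequence: bravo, echo, india, hotel, delta.
Key observation: reading the order forward, bravo is the first process whose need (3, 0) meets the free pool (3, 1) exactly on a resource it requests.
Check, step by step:
  pool = (3, 1)
  run bravo (needs (3, 0), free (3, 1)); after release of (1, 0) the pool is (4, 1)
  run echo (needs (4, 1), free (4, 1)); after release of (0, 2) the pool is (4, 3)
  run india (needs (4, 2), free (4, 3)); after release of (0, 1) the pool is (4, 4)
  run hotel (needs (0, 4), free (4, 4)); after release of (0, 1) the pool is (4, 5)
  run delta (needs (3, 1), free (4, 5)); after release of (1, 0) the pool is (5, 5)
(3) The exact count: 8 of the possible complete orderings are safe sequences.


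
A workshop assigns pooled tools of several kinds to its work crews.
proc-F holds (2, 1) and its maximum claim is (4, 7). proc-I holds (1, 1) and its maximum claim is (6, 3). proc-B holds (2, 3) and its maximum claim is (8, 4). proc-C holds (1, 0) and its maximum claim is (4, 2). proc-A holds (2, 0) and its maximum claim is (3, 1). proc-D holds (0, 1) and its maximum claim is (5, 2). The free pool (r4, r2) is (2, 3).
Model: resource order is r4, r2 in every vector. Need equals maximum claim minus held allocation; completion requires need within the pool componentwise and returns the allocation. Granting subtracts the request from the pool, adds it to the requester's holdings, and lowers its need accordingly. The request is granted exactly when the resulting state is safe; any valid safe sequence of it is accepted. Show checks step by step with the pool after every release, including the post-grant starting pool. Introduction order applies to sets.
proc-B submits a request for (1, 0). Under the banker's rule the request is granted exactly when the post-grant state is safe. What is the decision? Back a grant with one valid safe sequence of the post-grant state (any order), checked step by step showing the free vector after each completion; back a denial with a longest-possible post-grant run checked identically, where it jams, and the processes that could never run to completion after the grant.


DENY: after the grant no complete ordering would exist.
Key observation: after proc-A, proc-C the pool peaks at (4, 3), and each blocked process is short somewhere: proc-F on r2; proc-I on r4; proc-B on r4; proc-D on r4.
Pretend the grant happened; the run proc-A, proc-C goes as far as possible. Walking it through:
  pool = (1, 3)
  proc-A needs (1, 1) <= (1, 3) -> finishes; pool += (2, 0) = (3, 3)
  proc-C needs (3, 2) <= (3, 3) -> finishes; pool += (1, 0) = (4, 3)
  proc-F cannot run: need (2, 6) vs free (4, 3) (insufficient r2)
  proc-I cannot run: need (5, 2) vs free (4, 3) (insufficient r4)
  proc-B cannot run: need (5, 1) vs free (4, 3) (insufficient r4)
  proc-D cannot run: need (5, 1) vs free (4, 3) (insufficient r4)
Post-grant, the permanently blocked set is proc-F, proc-I, proc-B and proc-D.


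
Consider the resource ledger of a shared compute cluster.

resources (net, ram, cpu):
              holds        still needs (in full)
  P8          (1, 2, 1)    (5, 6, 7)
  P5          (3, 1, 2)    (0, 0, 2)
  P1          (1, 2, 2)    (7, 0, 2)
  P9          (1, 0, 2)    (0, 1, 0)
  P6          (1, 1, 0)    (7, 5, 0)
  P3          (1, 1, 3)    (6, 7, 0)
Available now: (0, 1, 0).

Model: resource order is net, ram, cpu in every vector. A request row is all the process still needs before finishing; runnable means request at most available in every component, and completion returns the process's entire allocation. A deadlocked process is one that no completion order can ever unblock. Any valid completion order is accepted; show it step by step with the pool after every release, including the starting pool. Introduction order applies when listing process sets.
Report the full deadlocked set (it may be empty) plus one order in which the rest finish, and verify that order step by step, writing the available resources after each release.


Deadlocked set: P8, P1, P6 and P3.
Key observation: P9, P5 can finish, but then (4, 2, 4) is all there is, and the blocked group's net demands exceed it.
A valid finishing order for the others: P9, P5. Check, step by step:
  pool = (0, 1, 0)
  P9: need (0, 1, 0) fits (0, 1, 0); releases (1, 0, 2), pool now (1, 1, 2)
  P5: need (0, 0, 2) fits (1, 1, 2); releases (3, 1, 2), pool now (4, 2, 4)
The stuck group stays short no matter what:
  blocked: P8 wants (5, 6, 7), pool (4, 2, 4) — not enough net, ram and cpu
  blocked: P1 wants (7, 0, 2), pool (4, 2, 4) — not enough net
  blocked: P6 wants (7, 5, 0), pool (4, 2, 4) — not enough net and ram
  blocked: P3 wants (6, 7, 0), pool (4, 2, 4) — not enough net and ram


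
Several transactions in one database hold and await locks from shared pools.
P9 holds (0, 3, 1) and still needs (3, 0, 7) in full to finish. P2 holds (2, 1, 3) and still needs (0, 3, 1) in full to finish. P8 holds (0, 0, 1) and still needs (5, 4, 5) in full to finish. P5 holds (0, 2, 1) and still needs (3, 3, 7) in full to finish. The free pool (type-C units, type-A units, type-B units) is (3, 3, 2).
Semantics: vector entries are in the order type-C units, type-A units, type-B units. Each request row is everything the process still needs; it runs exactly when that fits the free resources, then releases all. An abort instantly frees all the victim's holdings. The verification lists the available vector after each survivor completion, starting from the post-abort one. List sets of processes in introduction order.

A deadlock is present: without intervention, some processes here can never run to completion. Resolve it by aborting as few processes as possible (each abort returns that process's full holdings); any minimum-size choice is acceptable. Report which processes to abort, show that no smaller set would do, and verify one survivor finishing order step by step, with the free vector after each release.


Minimum abort set: P5.
Key observation: P9 could never have finished before the abort; with (0, 2, 1) returned by P5, it fits at step 3.
Minimality: the empty abort set fails — the state is deadlocked as it stands.
One survivor order: P2, P8, P9. Step-by-step check (post-abort pool first):
  pool = (3, 5, 3)
  P2: need (0, 3, 1) fits (3, 5, 3); releases (2, 1, 3), pool now (5, 6, 6)
  P8: need (5, 4, 5) fits (5, 6, 6); releases (0, 0, 1), pool now (5, 6, 7)
  P9: need (3, 0, 7) fits (5, 6, 7); releases (0, 3, 1), pool now (5, 9, 8)


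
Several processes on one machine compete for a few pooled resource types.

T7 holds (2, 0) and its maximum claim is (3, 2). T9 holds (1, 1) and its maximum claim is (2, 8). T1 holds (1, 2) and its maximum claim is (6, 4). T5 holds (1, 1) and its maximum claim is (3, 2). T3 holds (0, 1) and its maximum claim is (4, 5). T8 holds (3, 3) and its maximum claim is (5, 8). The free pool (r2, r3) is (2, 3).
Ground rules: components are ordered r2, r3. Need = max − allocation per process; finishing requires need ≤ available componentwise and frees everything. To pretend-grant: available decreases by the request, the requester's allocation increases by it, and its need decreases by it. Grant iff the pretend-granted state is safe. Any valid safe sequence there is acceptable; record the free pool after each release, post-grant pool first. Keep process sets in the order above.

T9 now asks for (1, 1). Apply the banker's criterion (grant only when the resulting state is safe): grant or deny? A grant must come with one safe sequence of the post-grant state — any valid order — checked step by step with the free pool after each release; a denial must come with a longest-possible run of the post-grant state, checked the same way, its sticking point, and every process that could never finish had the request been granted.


DENY — the pretend-granted state is unsafe.
Key observation: after T7, T5 the pool peaks at (4, 3), and each blocked process is short somewhere: T9 on r3; T1 on r2; T3 on r3; T8 on r3.
After a pretend grant, a maximal execution: T7, T5 — then nothing else fits. Check, step by step:
  pool = (1, 2)
  T7 needs (1, 2) <= (1, 2) -> finishes; pool += (2, 0) = (3, 2)
  T5 needs (2, 1) <= (3, 2) -> finishes; pool += (1, 1) = (4, 3)
  blocked: T9 wants (0, 6), pool (4, 3) — not enough r3
  blocked: T1 wants (5, 2), pool (4, 3) — not enough r2
  blocked: T3 wants (4, 4), pool (4, 3) — not enough r3
  blocked: T8 wants (2, 5), pool (4, 3) — not enough r3
Processes that could never finish after the grant: T9, T1, T3 and T8.
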